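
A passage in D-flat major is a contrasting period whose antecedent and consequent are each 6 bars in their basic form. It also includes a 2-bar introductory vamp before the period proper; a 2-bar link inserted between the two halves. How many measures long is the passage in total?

16 measures

Basic contrasting period: 6 + 6 = 12 bars.
12 (basic form) + 2 (introduction) + 2 (link) = 16.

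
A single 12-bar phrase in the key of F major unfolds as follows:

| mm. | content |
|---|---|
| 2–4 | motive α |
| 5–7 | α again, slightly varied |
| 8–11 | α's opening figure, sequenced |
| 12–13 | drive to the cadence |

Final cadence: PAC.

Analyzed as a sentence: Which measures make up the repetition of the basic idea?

measures 5–7

The presentation of a sentence is the basic idea (bars 2–4) plus its repetition (measures 5-7); the repetition of the basic idea is therefore measures 5–7.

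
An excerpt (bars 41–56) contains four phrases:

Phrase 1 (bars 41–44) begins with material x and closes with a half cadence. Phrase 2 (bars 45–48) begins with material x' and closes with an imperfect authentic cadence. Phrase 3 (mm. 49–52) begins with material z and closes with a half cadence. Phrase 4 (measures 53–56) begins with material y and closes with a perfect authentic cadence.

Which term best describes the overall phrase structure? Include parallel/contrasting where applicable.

Four phrases in two halves: the first half (mm. 41–48) ends with an imperfect authentic cadence, the second (mm. 49-56) with a perfect authentic cadence — a large antecedent–consequent pair, i.e. a double period.
Phrase 3 begins with different material from phrase 1, making it contrasting.

contrasting double period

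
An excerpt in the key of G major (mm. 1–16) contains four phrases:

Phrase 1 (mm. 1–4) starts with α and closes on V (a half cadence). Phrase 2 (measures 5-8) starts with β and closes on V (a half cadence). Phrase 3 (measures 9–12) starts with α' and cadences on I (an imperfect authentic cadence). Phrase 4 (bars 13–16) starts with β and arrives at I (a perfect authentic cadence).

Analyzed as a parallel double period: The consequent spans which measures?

measures 9–16

In a double period the four phrases pair into a large antecedent (phrases 1–2, ending half cadence) and a large consequent (phrases 3–4, ending perfect authentic cadence). The consequent spans mm. 9–16.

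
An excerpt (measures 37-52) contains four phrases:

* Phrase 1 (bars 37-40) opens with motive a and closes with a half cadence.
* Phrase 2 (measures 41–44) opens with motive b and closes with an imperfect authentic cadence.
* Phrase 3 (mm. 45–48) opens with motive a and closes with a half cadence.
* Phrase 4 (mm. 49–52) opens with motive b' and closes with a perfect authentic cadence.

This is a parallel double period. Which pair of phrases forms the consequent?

phrases 3 and 4

In a double period the first pair of phrases (ending imperfect authentic cadence) is the large antecedent and the second pair (ending perfect authentic cadence) is the large consequent; the consequent is phrases 3 and 4.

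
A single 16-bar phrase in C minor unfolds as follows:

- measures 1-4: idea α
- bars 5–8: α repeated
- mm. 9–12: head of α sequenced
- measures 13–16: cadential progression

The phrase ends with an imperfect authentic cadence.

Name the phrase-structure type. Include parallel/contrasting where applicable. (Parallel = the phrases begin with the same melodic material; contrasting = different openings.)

Basic idea (measures 1–4) + its repetition (mm. 5–8) form the presentation; fragmentation and cadence (measures 9-16) form the continuation — the 16-bar whole is a sentence.

sentence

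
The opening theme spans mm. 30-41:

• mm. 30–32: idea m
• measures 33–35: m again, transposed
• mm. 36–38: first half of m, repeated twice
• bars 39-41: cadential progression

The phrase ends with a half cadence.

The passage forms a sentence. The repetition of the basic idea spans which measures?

measures 33–35

The presentation of a sentence is the basic idea (measures 30-32) plus its repetition (mm. 33-35); the repetition of the basic idea is therefore measures 33–35.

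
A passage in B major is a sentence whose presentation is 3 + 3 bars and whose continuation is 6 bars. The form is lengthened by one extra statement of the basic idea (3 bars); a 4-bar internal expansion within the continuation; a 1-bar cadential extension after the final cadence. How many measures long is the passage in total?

Basic sentence: 3 + 3 + 6 = 12 bars.
12 (basic form) + 3 (extra statement) + 4 (internal expansion) + 1 (cadential extension) = 20.

20 measures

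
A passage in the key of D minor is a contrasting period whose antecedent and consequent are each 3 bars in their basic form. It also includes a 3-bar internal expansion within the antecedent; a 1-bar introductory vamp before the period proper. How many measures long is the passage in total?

10 measures

Basic contrasting period: 3 + 3 = 6 bars.
6 (basic form) + 3 (internal expansion) + 1 (introduction) = 10.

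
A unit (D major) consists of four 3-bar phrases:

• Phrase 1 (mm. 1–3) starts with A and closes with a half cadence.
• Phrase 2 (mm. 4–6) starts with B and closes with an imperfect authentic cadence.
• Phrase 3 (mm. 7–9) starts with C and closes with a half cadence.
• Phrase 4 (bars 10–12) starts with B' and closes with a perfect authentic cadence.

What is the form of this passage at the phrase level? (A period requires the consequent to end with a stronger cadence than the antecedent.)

Four phrases in two halves: the first half (mm. 1-6) ends with an imperfect authentic cadence, the second (mm. 7-12) with a perfect authentic cadence — a large antecedent–consequent pair, i.e. a double period.
Phrase 3 begins with different material from phrase 1, making it contrasting.

contrasting double period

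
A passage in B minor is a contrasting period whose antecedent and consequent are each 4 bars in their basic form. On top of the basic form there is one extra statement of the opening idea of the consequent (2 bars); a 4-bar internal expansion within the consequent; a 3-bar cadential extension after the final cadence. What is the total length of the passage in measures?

Basic contrasting period: 4 + 4 = 8 bars.
8 (basic form) + 2 (extra statement) + 4 (internal expansion) + 3 (cadential extension) = 17.

17 measures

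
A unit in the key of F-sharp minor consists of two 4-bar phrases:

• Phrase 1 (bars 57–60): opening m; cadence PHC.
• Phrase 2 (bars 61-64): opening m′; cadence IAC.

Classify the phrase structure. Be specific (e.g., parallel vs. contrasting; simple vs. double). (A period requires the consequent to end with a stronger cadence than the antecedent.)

Phrase 1 ends with a Phrygian half cadence (weaker) and phrase 2 with an imperfect authentic cadence (stronger): antecedent + consequent = a period.
The two phrases open with the same material (m / m′), so the period is parallel.

parallel period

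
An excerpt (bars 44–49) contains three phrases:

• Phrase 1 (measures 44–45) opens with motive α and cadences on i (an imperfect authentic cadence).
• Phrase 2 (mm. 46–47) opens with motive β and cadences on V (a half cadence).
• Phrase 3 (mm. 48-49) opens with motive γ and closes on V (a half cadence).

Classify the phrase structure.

The final phrase closes with a half cadence, which is not stronger than the preceding half cadence; the 3 phrases lack an overall antecedent–consequent design and so form a phrase group.

phrase group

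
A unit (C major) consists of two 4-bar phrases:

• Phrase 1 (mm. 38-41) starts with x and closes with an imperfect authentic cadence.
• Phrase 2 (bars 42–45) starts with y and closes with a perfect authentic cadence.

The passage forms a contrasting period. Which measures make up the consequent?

measures 42–45

The antecedent is the phrase ending with the weaker cadence (imperfect authentic cadence, phrase 1) and the consequent the one ending more conclusively (perfect authentic cadence, phrase 2); the consequent is mm. 42–45.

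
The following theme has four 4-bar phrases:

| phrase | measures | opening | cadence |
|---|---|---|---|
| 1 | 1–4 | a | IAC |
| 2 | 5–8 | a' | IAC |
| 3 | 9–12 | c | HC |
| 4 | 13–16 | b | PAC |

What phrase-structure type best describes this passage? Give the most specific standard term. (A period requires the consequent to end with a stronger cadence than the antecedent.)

contrasting double period

Four phrases in two halves: the first half (mm. 1–8) ends with an imperfect authentic cadence, the second (mm. 9–16) with a perfect authentic cadence — a large antecedent–consequent pair, i.e. a double period.
Phrase 3 begins with different material from phrase 1, making it contrasting.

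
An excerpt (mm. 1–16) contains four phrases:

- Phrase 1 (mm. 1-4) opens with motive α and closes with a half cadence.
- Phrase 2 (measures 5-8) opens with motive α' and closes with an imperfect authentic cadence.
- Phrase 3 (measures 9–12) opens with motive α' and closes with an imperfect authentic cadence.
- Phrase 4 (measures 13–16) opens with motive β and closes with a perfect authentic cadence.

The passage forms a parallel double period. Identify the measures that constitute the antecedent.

In a double period the four phrases pair into a large antecedent (phrases 1–2, ending imperfect authentic cadence) and a large consequent (phrases 3–4, ending perfect authentic cadence). The antecedent spans mm. 1-8.

measures 1–8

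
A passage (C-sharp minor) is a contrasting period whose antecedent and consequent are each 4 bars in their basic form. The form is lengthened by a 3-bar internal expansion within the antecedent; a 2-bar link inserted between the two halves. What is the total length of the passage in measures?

Basic contrasting period: 4 + 4 = 8 bars.
8 (basic form) + 3 (internal expansion) + 2 (link) = 13.

13 measures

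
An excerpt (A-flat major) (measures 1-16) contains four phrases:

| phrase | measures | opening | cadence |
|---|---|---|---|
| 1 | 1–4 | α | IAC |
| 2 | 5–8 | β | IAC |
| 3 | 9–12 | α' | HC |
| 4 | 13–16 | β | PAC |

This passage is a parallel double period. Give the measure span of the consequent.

measures 9–16

In a double period the four phrases pair into a large antecedent (phrases 1–2, ending imperfect authentic cadence) and a large consequent (phrases 3–4, ending perfect authentic cadence). The consequent spans mm. 9–16.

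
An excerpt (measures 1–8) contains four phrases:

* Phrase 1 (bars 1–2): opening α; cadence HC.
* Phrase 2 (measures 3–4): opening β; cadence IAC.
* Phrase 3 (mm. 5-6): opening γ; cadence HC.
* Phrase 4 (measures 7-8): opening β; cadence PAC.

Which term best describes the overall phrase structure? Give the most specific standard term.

Four phrases in two halves: the first half (mm. 1–4) ends with an imperfect authentic cadence, the second (mm. 5–8) with a perfect authentic cadence — a large antecedent–consequent pair, i.e. a double period.
Phrase 3 begins with different material from phrase 1, making it contrasting.

contrasting double period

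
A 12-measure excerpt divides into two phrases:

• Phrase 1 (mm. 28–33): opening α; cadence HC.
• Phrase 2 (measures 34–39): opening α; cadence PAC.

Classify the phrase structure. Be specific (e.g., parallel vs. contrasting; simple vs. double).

Phrase 1 ends with a half cadence (weaker) and phrase 2 with a perfect authentic cadence (stronger): antecedent + consequent = a period.
The two phrases open with the same material (α / α), so the period is parallel.

parallel period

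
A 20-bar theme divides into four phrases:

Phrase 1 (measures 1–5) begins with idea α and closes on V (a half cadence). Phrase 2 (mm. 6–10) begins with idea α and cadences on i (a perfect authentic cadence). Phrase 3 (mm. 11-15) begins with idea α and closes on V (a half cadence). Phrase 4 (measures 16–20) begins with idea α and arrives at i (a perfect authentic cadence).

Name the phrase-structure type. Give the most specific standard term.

The cadence pattern HC–PAC–HC–PAC is weak–strong twice, and phrases 3–4 restate phrases 1–2: a period heard twice, not a double period (which would end weakly at phrase 2).

repeated period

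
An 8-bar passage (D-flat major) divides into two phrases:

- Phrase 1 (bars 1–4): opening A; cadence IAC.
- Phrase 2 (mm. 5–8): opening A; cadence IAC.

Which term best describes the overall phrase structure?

repeated phrase

Both phrases have the same opening (A) and the same cadence (imperfect authentic cadence): the second is a restatement, not a consequent, so this is a repeated phrase rather than a period.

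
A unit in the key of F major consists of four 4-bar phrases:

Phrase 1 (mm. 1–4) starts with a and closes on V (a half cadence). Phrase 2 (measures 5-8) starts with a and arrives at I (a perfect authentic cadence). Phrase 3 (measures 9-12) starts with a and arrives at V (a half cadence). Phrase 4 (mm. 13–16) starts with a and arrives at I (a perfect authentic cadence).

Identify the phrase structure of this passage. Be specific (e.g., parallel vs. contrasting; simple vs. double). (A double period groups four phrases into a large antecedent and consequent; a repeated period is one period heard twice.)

repeated period

The cadence pattern HC–PAC–HC–PAC is weak–strong twice, and phrases 3–4 restate phrases 1–2: a period heard twice, not a double period (which would end weakly at phrase 2).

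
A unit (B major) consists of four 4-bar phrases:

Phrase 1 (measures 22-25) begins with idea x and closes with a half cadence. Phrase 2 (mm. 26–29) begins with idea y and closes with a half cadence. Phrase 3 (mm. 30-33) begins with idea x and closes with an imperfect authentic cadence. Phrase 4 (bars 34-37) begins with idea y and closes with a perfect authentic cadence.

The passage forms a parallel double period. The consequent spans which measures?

In a double period the four phrases pair into a large antecedent (phrases 1–2, ending half cadence) and a large consequent (phrases 3–4, ending perfect authentic cadence). The consequent spans mm. 30–37.

measures 30–37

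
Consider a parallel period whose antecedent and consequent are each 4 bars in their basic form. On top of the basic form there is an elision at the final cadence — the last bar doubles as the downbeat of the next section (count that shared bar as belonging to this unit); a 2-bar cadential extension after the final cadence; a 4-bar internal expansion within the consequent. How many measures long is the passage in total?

Basic parallel period: 4 + 4 = 8 bars.
8 (basic form) + 2 (cadential extension) + 4 (internal expansion) = 14.
The elision shares a bar with the next section but does not change this unit's count.

14 measures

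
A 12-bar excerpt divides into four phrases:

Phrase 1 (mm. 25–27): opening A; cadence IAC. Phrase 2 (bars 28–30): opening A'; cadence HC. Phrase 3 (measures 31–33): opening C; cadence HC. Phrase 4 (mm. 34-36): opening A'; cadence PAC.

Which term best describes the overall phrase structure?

Four phrases in two halves: the first half (mm. 25–30) ends with a half cadence, the second (mm. 31–36) with a perfect authentic cadence — a large antecedent–consequent pair, i.e. a double period.
Phrase 3 begins with different material from phrase 1, making it contrasting.

contrasting double period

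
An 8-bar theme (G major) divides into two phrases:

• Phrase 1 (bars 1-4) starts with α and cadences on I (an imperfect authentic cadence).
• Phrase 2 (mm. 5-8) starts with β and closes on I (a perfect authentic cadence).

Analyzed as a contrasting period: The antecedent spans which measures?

measures 1–4

The antecedent is the phrase ending with the weaker cadence (imperfect authentic cadence, phrase 1) and the consequent the one ending more conclusively (perfect authentic cadence, phrase 2); the antecedent is mm. 1-4.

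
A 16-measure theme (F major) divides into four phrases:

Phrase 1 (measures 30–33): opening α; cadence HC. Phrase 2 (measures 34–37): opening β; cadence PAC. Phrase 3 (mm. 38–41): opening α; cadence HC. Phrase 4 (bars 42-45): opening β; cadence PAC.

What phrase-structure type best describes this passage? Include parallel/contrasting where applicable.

The cadence pattern HC–PAC–HC–PAC is weak–strong twice, and phrases 3–4 restate phrases 1–2: a period heard twice, not a double period (which would end weakly at phrase 2).

repeated period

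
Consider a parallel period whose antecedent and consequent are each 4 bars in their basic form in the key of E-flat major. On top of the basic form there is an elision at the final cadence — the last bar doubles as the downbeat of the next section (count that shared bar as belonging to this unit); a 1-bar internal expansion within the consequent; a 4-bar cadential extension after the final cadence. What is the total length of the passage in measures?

Basic parallel period: 4 + 4 = 8 bars.
8 (basic form) + 1 (internal expansion) + 4 (cadential extension) = 13.
The elision shares a bar with the next section but does not change this unit's count.

13 measures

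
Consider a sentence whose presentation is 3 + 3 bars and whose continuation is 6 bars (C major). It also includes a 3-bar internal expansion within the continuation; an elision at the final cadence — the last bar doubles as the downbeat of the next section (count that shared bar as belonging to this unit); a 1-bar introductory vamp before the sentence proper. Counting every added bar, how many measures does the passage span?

16 measures

Basic sentence: 3 + 3 + 6 = 12 bars.
12 (basic form) + 3 (internal expansion) + 1 (introduction) = 16.
The elision shares a bar with the next section but does not change this unit's count.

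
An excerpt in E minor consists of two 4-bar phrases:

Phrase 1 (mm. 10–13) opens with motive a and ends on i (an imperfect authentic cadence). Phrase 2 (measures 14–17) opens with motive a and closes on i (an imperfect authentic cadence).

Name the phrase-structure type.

Both phrases have the same opening (a) and the same cadence (imperfect authentic cadence): the second is a restatement, not a consequent, so this is a repeated phrase rather than a period.

repeated phrase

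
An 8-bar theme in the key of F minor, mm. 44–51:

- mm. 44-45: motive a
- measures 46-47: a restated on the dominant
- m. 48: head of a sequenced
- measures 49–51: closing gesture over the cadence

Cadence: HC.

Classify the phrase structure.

sentence

Basic idea (mm. 44-45) + its repetition (mm. 46–47) form the presentation; fragmentation and cadence (mm. 48–51) form the continuation — the 8-bar whole is a sentence.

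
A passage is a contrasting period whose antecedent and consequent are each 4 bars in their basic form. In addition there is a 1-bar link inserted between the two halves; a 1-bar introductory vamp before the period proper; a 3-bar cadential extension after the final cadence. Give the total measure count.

Basic contrasting period: 4 + 4 = 8 bars.
8 (basic form) + 1 (link) + 1 (introduction) + 3 (cadential extension) = 13.

13 measures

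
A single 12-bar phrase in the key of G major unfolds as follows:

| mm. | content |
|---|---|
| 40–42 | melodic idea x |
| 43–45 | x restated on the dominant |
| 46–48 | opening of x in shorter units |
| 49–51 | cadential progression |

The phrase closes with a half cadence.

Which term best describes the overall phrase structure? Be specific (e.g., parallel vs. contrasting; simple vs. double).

Basic idea (measures 40–42) + its repetition (measures 43–45) form the presentation; fragmentation and cadence (mm. 46–51) form the continuation — the 12-bar whole is a sentence.

sentence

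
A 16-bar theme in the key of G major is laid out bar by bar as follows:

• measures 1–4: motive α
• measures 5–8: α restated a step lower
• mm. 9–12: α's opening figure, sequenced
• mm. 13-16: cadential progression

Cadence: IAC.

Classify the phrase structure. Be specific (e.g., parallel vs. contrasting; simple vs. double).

sentence

Basic idea (mm. 1-4) + its repetition (measures 5–8) form the presentation; fragmentation and cadence (bars 9–16) form the continuation — the 16-bar whole is a sentence.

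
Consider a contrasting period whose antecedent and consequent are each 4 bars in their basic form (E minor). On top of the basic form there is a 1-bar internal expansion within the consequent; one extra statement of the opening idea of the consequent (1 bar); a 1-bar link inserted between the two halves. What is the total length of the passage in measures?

11 measures

Basic contrasting period: 4 + 4 = 8 bars.
8 (basic form) + 1 (internal expansion) + 1 (extra statement) + 1 (link) = 11.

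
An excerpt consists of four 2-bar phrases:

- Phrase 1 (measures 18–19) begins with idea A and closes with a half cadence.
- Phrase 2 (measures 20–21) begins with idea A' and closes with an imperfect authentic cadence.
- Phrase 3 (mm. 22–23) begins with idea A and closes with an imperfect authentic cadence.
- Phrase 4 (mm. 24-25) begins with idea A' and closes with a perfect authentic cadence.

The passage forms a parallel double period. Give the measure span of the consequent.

measures 22–25

In a double period the four phrases pair into a large antecedent (phrases 1–2, ending imperfect authentic cadence) and a large consequent (phrases 3–4, ending perfect authentic cadence). The consequent spans mm. 22–25.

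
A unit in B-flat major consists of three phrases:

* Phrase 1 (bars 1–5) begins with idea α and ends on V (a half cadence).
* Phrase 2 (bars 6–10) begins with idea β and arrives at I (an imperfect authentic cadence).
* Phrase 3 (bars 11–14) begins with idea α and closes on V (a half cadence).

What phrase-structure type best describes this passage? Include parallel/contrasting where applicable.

The final phrase closes with a half cadence, which is not stronger than the preceding imperfect authentic cadence; the 3 phrases lack an overall antecedent–consequent design and so form a phrase group.

phrase group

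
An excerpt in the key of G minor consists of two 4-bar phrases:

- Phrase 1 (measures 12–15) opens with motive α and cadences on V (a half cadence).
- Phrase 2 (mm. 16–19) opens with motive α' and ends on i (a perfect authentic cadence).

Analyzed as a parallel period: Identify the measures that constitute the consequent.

measures 16–19

The antecedent is the phrase ending with the weaker cadence (half cadence, phrase 1) and the consequent the one ending more conclusively (perfect authentic cadence, phrase 2); the consequent is mm. 16–19.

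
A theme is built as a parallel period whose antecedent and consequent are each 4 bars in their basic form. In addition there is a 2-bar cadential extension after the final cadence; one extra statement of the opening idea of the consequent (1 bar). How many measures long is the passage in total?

Basic parallel period: 4 + 4 = 8 bars.
8 (basic form) + 2 (cadential extension) + 1 (extra statement) = 11.

11 measures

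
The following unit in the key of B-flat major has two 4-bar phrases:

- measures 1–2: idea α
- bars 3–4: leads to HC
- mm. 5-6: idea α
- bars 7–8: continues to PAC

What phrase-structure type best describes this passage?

Phrase 1 ends with a half cadence (weaker) and phrase 2 with a perfect authentic cadence (stronger): antecedent + consequent = a period.
The two phrases open with the same material (α / α), so the period is parallel.

parallel period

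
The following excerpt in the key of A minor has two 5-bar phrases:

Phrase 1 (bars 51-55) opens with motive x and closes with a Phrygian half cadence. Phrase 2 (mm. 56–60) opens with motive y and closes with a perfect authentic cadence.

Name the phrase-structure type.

Phrase 1 ends with a Phrygian half cadence (weaker) and phrase 2 with a perfect authentic cadence (stronger): antecedent + consequent = a period.
The two phrases open with different material (x / y), so the period is contrasting.

contrasting period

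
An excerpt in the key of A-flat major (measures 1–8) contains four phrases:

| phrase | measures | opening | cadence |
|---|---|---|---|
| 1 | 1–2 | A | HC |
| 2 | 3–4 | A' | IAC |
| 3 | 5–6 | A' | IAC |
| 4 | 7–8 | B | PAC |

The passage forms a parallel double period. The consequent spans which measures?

measures 5–8

In a double period the four phrases pair into a large antecedent (phrases 1–2, ending imperfect authentic cadence) and a large consequent (phrases 3–4, ending perfect authentic cadence). The consequent spans measures 5–8.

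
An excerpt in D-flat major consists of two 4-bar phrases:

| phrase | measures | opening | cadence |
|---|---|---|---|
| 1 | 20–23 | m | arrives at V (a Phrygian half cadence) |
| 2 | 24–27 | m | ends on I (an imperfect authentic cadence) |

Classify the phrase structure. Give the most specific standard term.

parallel period

Phrase 1 ends with a Phrygian half cadence (weaker) and phrase 2 with an imperfect authentic cadence (stronger): antecedent + consequent = a period.
The two phrases open with the same material (m / m), so the period is parallel.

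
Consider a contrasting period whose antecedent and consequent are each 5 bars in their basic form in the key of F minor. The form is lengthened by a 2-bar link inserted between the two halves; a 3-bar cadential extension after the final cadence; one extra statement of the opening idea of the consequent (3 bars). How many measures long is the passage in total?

Basic contrasting period: 5 + 5 = 10 bars.
10 (basic form) + 2 (link) + 3 (cadential extension) + 3 (extra statement) = 18.

18 measures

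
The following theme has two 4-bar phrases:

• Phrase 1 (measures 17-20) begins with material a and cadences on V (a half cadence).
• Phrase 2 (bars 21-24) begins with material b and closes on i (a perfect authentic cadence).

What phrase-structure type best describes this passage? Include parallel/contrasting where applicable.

Phrase 1 ends with a half cadence (weaker) and phrase 2 with a perfect authentic cadence (stronger): antecedent + consequent = a period.
The two phrases open with different material (a / b), so the period is contrasting.

contrasting period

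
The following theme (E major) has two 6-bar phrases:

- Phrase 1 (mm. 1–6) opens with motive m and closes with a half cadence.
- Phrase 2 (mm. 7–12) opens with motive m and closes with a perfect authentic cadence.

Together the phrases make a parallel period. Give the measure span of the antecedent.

The phrase ending with the weaker cadence (half cadence) is the antecedent; the one ending more conclusively (perfect authentic cadence) is the consequent. The antecedent is measures 1–6.

measures 1–6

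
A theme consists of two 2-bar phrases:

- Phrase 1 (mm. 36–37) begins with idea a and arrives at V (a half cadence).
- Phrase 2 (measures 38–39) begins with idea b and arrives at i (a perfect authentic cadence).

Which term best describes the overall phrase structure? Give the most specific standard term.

contrasting period

Phrase 1 ends with a half cadence (weaker) and phrase 2 with a perfect authentic cadence (stronger): antecedent + consequent = a period.
The two phrases open with different material (a / b), so the period is contrasting.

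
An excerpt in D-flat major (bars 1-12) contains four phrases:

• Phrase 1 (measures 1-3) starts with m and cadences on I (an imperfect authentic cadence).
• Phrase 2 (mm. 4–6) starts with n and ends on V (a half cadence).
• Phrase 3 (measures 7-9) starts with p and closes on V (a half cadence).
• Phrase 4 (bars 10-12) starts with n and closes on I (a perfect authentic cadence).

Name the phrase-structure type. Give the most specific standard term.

contrasting double period

Four phrases in two halves: the first half (bars 1–6) ends with a half cadence, the second (measures 7–12) with a perfect authentic cadence — a large antecedent–consequent pair, i.e. a double period.
Phrase 3 begins with different material from phrase 1, making it contrasting.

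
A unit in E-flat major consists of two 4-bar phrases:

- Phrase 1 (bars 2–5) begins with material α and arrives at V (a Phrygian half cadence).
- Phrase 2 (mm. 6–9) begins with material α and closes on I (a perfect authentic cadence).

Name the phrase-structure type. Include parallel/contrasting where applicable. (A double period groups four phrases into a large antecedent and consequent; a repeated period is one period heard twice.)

Phrase 1 ends with a Phrygian half cadence (weaker) and phrase 2 with a perfect authentic cadence (stronger): antecedent + consequent = a period.
The two phrases open with the same material (α / α), so the period is parallel.

parallel period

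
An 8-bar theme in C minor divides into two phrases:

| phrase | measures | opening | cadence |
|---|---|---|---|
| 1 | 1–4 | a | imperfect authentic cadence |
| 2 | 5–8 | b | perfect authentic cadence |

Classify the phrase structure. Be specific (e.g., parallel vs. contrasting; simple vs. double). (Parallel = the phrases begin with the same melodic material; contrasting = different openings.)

Phrase 1 ends with an imperfect authentic cadence (weaker) and phrase 2 with a perfect authentic cadence (stronger): antecedent + consequent = a period.
The two phrases open with different material (a / b), so the period is contrasting.

contrasting period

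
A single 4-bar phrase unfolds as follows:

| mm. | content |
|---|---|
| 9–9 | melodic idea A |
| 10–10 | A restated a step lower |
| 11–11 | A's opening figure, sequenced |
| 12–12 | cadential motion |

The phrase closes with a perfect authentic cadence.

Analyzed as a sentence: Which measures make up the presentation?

measures 9–10

The presentation of a sentence is the basic idea (bar 9) plus its repetition (measure 10); the presentation is therefore bars 9-10.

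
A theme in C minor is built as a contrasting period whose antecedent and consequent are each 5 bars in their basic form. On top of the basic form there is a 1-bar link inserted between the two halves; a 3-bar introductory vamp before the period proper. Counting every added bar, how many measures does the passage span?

Basic contrasting period: 5 + 5 = 10 bars.
10 (basic form) + 1 (link) + 3 (introduction) = 14.

14 measures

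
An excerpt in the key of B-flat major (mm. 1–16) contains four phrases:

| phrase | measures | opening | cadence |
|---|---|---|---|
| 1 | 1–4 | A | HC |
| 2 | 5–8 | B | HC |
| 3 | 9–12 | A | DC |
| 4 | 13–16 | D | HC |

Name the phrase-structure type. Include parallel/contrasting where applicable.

Phrase 4 ends with a half cadence, no stronger than phrase 2's half cadence, so the four phrases do not form a double period; nor do phrases 3–4 duplicate 1–2, so it is not a repeated period. With no phrase reaching a conclusive cadence, the passage is a phrase group.

phrase group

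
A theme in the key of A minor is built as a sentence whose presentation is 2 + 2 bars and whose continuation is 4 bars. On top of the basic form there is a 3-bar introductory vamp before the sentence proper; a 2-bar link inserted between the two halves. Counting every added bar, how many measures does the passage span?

Basic sentence: 2 + 2 + 4 = 8 bars.
8 (basic form) + 3 (introduction) + 2 (link) = 13.

13 measures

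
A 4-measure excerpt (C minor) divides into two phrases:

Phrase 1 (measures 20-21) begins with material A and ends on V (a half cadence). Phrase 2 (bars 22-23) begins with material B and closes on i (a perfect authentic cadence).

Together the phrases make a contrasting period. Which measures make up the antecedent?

The phrase ending with the weaker cadence (half cadence) is the antecedent; the one ending more conclusively (perfect authentic cadence) is the consequent. The antecedent is measures 20–21.

measures 20–21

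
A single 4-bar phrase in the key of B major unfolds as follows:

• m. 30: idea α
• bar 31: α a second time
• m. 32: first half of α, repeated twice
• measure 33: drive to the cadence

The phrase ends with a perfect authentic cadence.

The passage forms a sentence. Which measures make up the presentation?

The presentation of a sentence is the basic idea (bar 30) plus its repetition (m. 31); the presentation is therefore mm. 30–31.

measures 30–31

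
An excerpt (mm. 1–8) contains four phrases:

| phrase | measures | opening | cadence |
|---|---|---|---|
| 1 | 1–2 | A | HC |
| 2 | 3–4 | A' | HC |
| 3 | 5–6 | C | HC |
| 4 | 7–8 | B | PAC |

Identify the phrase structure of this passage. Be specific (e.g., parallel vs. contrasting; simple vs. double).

Four phrases in two halves: the first half (mm. 1–4) ends with a half cadence, the second (mm. 5–8) with a perfect authentic cadence — a large antecedent–consequent pair, i.e. a double period.
Phrase 3 begins with different material from phrase 1, making it contrasting.

contrasting double period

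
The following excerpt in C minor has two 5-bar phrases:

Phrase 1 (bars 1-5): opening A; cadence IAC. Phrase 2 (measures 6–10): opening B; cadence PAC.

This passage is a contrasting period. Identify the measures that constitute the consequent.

The antecedent is the phrase ending with the weaker cadence (imperfect authentic cadence, phrase 1) and the consequent the one ending more conclusively (perfect authentic cadence, phrase 2); the consequent is mm. 6–10.

measures 6–10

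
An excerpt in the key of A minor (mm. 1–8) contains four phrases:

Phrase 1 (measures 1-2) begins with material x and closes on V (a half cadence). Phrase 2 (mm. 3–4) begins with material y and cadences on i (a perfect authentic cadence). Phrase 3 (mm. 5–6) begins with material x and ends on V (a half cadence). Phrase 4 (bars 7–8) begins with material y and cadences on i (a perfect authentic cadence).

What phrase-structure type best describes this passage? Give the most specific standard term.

repeated period

The cadence pattern HC–PAC–HC–PAC is weak–strong twice, and phrases 3–4 restate phrases 1–2: a period heard twice, not a double period (which would end weakly at phrase 2).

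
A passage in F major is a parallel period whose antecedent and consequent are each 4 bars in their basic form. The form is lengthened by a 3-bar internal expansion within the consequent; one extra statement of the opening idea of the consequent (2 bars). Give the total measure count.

13 measures

Basic parallel period: 4 + 4 = 8 bars.
8 (basic form) + 3 (internal expansion) + 2 (extra statement) = 13.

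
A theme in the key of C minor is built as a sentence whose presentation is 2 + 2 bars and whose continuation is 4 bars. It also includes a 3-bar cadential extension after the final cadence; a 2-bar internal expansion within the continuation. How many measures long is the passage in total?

13 measures

Basic sentence: 2 + 2 + 4 = 8 bars.
8 (basic form) + 3 (cadential extension) + 2 (internal expansion) = 13.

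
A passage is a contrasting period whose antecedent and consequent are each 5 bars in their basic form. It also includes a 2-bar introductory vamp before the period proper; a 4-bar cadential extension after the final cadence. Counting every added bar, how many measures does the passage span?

Basic contrasting period: 5 + 5 = 10 bars.
10 (basic form) + 2 (introduction) + 4 (cadential extension) = 16.

16 measures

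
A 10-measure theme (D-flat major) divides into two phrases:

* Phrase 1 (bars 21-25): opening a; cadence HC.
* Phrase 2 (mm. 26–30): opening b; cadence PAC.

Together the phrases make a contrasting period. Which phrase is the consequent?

The phrase ending with the weaker cadence (half cadence) is the antecedent; the one ending more conclusively (perfect authentic cadence) is the consequent. The consequent is phrase 2.

phrase 2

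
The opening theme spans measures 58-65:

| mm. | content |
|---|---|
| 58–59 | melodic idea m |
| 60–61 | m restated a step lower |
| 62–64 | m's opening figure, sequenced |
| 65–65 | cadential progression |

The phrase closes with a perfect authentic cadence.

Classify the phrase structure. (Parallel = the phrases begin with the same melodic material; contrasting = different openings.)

Basic idea (mm. 58–59) + its repetition (mm. 60–61) form the presentation; fragmentation and cadence (measures 62-65) form the continuation — the 8-bar whole is a sentence.

sentence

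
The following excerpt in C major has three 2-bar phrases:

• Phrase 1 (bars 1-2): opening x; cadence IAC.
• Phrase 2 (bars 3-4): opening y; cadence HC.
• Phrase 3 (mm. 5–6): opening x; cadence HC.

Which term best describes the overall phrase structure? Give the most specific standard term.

The final phrase closes with a half cadence, which is not stronger than the preceding half cadence; the 3 phrases lack an overall antecedent–consequent design and so form a phrase group.

phrase group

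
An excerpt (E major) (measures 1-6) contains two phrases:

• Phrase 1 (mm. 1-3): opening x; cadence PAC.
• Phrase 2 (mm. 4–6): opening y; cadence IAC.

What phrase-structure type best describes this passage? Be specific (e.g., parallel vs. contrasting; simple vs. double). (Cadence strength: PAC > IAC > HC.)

phrase group

The second phrase closes with an imperfect authentic cadence, which is not stronger than the first phrase's perfect authentic cadence; without a weak→strong cadential pair there is no antecedent–consequent relationship, so this is a phrase group rather than a period.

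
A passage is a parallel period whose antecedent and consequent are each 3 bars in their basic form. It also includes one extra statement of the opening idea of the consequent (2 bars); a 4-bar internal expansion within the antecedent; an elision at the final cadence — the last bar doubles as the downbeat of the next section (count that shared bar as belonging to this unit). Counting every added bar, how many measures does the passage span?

12 measures

Basic parallel period: 3 + 3 = 6 bars.
6 (basic form) + 2 (extra statement) + 4 (internal expansion) = 12.
The elision shares a bar with the next section but does not change this unit's count.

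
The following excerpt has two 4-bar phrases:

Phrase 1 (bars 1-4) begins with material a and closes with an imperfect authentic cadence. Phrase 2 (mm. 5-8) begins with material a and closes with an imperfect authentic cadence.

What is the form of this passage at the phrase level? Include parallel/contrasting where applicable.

repeated phrase

Both phrases have the same opening (a) and the same cadence (imperfect authentic cadence): the second is a restatement, not a consequent, so this is a repeated phrase rather than a period.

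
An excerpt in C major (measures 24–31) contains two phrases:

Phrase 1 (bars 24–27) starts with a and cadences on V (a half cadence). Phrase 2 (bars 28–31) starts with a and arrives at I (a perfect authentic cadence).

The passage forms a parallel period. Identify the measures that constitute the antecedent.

The antecedent is the phrase ending with the weaker cadence (half cadence, phrase 1) and the consequent the one ending more conclusively (perfect authentic cadence, phrase 2); the antecedent is measures 24–27.

measures 24–27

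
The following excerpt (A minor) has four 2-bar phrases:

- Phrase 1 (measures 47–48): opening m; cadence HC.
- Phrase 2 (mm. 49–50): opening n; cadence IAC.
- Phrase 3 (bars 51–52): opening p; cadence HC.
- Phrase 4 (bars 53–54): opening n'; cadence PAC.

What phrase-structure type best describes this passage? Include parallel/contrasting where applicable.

Four phrases in two halves: the first half (mm. 47–50) ends with an imperfect authentic cadence, the second (measures 51-54) with a perfect authentic cadence — a large antecedent–consequent pair, i.e. a double period.
Phrase 3 begins with different material from phrase 1, making it contrasting.

contrasting double period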